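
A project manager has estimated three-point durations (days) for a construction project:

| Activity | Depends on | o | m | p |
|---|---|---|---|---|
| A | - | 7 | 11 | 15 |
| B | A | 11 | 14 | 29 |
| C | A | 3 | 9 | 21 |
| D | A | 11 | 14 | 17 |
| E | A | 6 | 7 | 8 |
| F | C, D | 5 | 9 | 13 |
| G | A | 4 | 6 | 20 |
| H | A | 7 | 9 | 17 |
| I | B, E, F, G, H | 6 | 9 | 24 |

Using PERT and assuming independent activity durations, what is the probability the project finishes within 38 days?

0.029

te_A = (7 + 4·11 + 15)/6 = 66/6 = 11; σ²_A = ((15−7)/6)² = 1.778
te_B = (11 + 4·14 + 29)/6 = 96/6 = 16; σ²_B = ((29−11)/6)² = 9.000
te_C = (3 + 4·9 + 21)/6 = 60/6 = 10; σ²_C = ((21−3)/6)² = 9.000
te_D = (11 + 4·14 + 17)/6 = 84/6 = 14; σ²_D = ((17−11)/6)² = 1.000
te_E = (6 + 4·7 + 8)/6 = 42/6 = 7; σ²_E = ((8−6)/6)² = 0.111
te_F = (5 + 4·9 + 13)/6 = 54/6 = 9; σ²_F = ((13−5)/6)² = 1.778
te_G = (4 + 4·6 + 20)/6 = 48/6 = 8; σ²_G = ((20−4)/6)² = 7.111
te_H = (7 + 4·9 + 17)/6 = 60/6 = 10; σ²_H = ((17−7)/6)² = 2.778
te_I = (6 + 4·9 + 24)/6 = 66/6 = 11; σ²_I = ((24−6)/6)² = 9.000

Forward pass:
ES_A = 0; EF_A = 11
ES_B = 11; EF_B = 11+16 = 27
ES_C = 11; EF_C = 11+10 = 21
ES_D = 11; EF_D = 11+14 = 25
ES_E = 11; EF_E = 11+7 = 18
ES_F = max(EF_C=21, EF_D=25) = 25; EF_F = 25+9 = 34
ES_G = 11; EF_G = 11+8 = 19
ES_H = 11; EF_H = 11+10 = 21
ES_I = max(EF_B=27, EF_E=18, EF_F=34, EF_G=19, EF_H=21) = 34; EF_I = 34+11 = 45
Expected project duration μ = 45 days. Critical path: A → D → F → I.

Variance along critical path = 1.778 + 1.000 + 1.778 + 9.000 = 13.556; σ = √13.556 = 3.682 days.
Z = (38 − 45) / 3.682 = -1.901
P(T ≤ 38) = Φ(-1.901) ≈ 0.029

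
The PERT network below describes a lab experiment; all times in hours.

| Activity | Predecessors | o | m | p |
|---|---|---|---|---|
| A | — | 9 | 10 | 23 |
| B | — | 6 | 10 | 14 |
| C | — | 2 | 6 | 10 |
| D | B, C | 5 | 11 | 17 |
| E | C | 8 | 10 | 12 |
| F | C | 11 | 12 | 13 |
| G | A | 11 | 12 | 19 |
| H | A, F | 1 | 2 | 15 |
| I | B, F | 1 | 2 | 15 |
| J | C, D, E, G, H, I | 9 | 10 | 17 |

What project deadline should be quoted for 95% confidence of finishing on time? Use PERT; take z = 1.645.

te_A = (9 + 4·10 + 23)/6 = 72/6 = 12; σ²_A = ((23−9)/6)² = 5.444
te_B = (6 + 4·10 + 14)/6 = 60/6 = 10; σ²_B = ((14−6)/6)² = 1.778
te_C = (2 + 4·6 + 10)/6 = 36/6 = 6; σ²_C = ((10−2)/6)² = 1.778
te_D = (5 + 4·11 + 17)/6 = 66/6 = 11; σ²_D = ((17−5)/6)² = 4.000
te_E = (8 + 4·10 + 12)/6 = 60/6 = 10; σ²_E = ((12−8)/6)² = 0.444
te_F = (11 + 4·12 + 13)/6 = 72/6 = 12; σ²_F = ((13−11)/6)² = 0.111
te_G = (11 + 4·12 + 19)/6 = 78/6 = 13; σ²_G = ((19−11)/6)² = 1.778
te_H = (1 + 4·2 + 15)/6 = 24/6 = 4; σ²_H = ((15−1)/6)² = 5.444
te_I = (1 + 4·2 + 15)/6 = 24/6 = 4; σ²_I = ((15−1)/6)² = 5.444
te_J = (9 + 4·10 + 17)/6 = 66/6 = 11; σ²_J = ((17−9)/6)² = 1.778

Forward pass:
ES_A = 0; EF_A = 12
ES_B = 0; EF_B = 10
ES_C = 0; EF_C = 6
ES_D = max(EF_B=10, EF_C=6) = 10; EF_D = 10+11 = 21
ES_E = 6; EF_E = 6+10 = 16
ES_F = 6; EF_F = 6+12 = 18
ES_G = 12; EF_G = 12+13 = 25
ES_H = max(EF_A=12, EF_F=18) = 18; EF_H = 18+4 = 22
ES_I = max(EF_B=10, EF_F=18) = 18; EF_I = 18+4 = 22
ES_J = max(EF_C=6, EF_D=21, EF_E=16, EF_G=25, EF_H=22, EF_I=22) = 25; EF_J = 25+11 = 36
Expected project duration μ = 36 hours. Critical path: A → G → J.

Variance along critical path = 5.444 + 1.778 + 1.778 = 9.000; σ = 3.000 hours.
D = μ + z·σ = 36 + 1.645·3.000 = 40.9 hours

40.9 hours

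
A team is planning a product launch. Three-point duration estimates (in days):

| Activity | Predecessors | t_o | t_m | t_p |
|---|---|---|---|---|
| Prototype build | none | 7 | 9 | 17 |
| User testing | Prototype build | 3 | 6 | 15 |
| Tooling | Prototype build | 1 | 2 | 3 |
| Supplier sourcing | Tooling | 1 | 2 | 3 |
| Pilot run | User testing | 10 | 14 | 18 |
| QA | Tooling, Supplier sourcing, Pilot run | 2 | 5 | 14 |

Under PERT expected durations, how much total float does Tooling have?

17 days

te_Prototype build = (7 + 4·9 + 17)/6 = 60/6 = 10
te_User testing = (3 + 4·6 + 15)/6 = 42/6 = 7
te_Tooling = (1 + 4·2 + 3)/6 = 12/6 = 2
te_Supplier sourcing = (1 + 4·2 + 3)/6 = 12/6 = 2
te_Pilot run = (10 + 4·14 + 18)/6 = 84/6 = 14
te_QA = (2 + 4·5 + 14)/6 = 36/6 = 6

Forward pass:
ES_Prototype build = 0; EF_Prototype build = 10
ES_User testing = 10; EF_User testing = 10+7 = 17
ES_Tooling = 10; EF_Tooling = 10+2 = 12
ES_Supplier sourcing = 12; EF_Supplier sourcing = 12+2 = 14
ES_Pilot run = 17; EF_Pilot run = 17+14 = 31
ES_QA = max(EF_Tooling=12, EF_Supplier sourcing=14, EF_Pilot run=31) = 31; EF_QA = 31+6 = 37
Expected project duration μ = 37 days. Critical path: Prototype build → User testing → Pilot run → QA.

Backward pass:
LF_QA = 37; LS_QA = 37−6 = 31
LF_Pilot run = LS_QA = 31; LS_Pilot run = 31−14 = 17
LF_Supplier sourcing = LS_QA = 31; LS_Supplier sourcing = 31−2 = 29
LF_Tooling = min(LS_Supplier sourcing=29, LS_QA=31) = 29; LS_Tooling = 29−2 = 27
LF_User testing = LS_Pilot run = 17; LS_User testing = 17−7 = 10
LF_Prototype build = min(LS_User testing=10, LS_Tooling=27) = 10; LS_Prototype build = 10−10 = 0
Slack_Tooling = LS_Tooling − ES_Tooling = 27 − 10 = 17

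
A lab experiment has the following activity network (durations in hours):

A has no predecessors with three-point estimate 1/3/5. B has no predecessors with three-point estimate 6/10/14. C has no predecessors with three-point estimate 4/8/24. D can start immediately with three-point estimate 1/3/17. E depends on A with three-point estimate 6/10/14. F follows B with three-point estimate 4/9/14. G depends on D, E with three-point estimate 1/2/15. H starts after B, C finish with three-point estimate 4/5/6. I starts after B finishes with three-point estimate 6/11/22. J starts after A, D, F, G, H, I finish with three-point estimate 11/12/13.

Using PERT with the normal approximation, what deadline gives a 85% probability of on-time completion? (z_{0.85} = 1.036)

te_A = (1 + 4·3 + 5)/6 = 18/6 = 3; σ²_A = ((5−1)/6)² = 0.444
te_B = (6 + 4·10 + 14)/6 = 60/6 = 10; σ²_B = ((14−6)/6)² = 1.778
te_C = (4 + 4·8 + 24)/6 = 60/6 = 10; σ²_C = ((24−4)/6)² = 11.111
te_D = (1 + 4·3 + 17)/6 = 30/6 = 5; σ²_D = ((17−1)/6)² = 7.111
te_E = (6 + 4·10 + 14)/6 = 60/6 = 10; σ²_E = ((14−6)/6)² = 1.778
te_F = (4 + 4·9 + 14)/6 = 54/6 = 9; σ²_F = ((14−4)/6)² = 2.778
te_G = (1 + 4·2 + 15)/6 = 24/6 = 4; σ²_G = ((15−1)/6)² = 5.444
te_H = (4 + 4·5 + 6)/6 = 30/6 = 5; σ²_H = ((6−4)/6)² = 0.111
te_I = (6 + 4·11 + 22)/6 = 72/6 = 12; σ²_I = ((22−6)/6)² = 7.111
te_J = (11 + 4·12 + 13)/6 = 72/6 = 12; σ²_J = ((13−11)/6)² = 0.111

Forward pass:
ES_A = 0; EF_A = 3
ES_B = 0; EF_B = 10
ES_C = 0; EF_C = 10
ES_D = 0; EF_D = 5
ES_E = 3; EF_E = 3+10 = 13
ES_F = 10; EF_F = 10+9 = 19
ES_G = max(EF_D=5, EF_E=13) = 13; EF_G = 13+4 = 17
ES_H = max(EF_B=10, EF_C=10) = 10; EF_H = 10+5 = 15
ES_I = 10; EF_I = 10+12 = 22
ES_J = max(EF_A=3, EF_D=5, EF_F=19, EF_G=17, EF_H=15, EF_I=22) = 22; EF_J = 22+12 = 34
Expected project duration μ = 34 hours. Critical path: B → I → J.

Variance along critical path = 1.778 + 7.111 + 0.111 = 9.000; σ = 3.000 hours.
D = μ + z·σ = 34 + 1.036·3.000 = 37.1 hours

37.1 hours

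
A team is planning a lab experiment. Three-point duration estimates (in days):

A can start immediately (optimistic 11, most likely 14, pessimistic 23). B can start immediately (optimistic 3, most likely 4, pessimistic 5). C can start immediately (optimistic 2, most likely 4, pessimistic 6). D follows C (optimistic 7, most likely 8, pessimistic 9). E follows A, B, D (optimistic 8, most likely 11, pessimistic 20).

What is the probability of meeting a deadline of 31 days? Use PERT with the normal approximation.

te_A = (11 + 4·14 + 23)/6 = 90/6 = 15; σ²_A = ((23−11)/6)² = 4.000
te_B = (3 + 4·4 + 5)/6 = 24/6 = 4; σ²_B = ((5−3)/6)² = 0.111
te_C = (2 + 4·4 + 6)/6 = 24/6 = 4; σ²_C = ((6−2)/6)² = 0.444
te_D = (7 + 4·8 + 9)/6 = 48/6 = 8; σ²_D = ((9−7)/6)² = 0.111
te_E = (8 + 4·11 + 20)/6 = 72/6 = 12; σ²_E = ((20−8)/6)² = 4.000

Forward pass:
ES_A = 0; EF_A = 15
ES_B = 0; EF_B = 4
ES_C = 0; EF_C = 4
ES_D = 4; EF_D = 4+8 = 12
ES_E = max(EF_A=15, EF_B=4, EF_D=12) = 15; EF_E = 15+12 = 27
Expected project duration μ = 27 days. Critical path: A → E.

Variance along critical path = 4.000 + 4.000 = 8.000; σ = √8.000 = 2.828 days.
Z = (31 − 27) / 2.828 = 1.414
P(T ≤ 31) = Φ(1.414) ≈ 0.921

0.921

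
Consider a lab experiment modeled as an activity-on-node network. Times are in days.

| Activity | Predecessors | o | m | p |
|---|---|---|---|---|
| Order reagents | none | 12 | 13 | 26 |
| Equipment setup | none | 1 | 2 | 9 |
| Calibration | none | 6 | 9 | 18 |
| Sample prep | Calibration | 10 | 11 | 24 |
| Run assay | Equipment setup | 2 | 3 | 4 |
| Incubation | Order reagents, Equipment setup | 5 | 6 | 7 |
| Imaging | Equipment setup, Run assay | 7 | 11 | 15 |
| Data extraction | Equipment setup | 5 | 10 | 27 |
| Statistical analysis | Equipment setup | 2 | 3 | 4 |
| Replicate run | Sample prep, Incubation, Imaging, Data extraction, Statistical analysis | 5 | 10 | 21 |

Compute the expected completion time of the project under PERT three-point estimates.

34 days

te_Order reagents = (12 + 4·13 + 26)/6 = 90/6 = 15
te_Equipment setup = (1 + 4·2 + 9)/6 = 18/6 = 3
te_Calibration = (6 + 4·9 + 18)/6 = 60/6 = 10
te_Sample prep = (10 + 4·11 + 24)/6 = 78/6 = 13
te_Run assay = (2 + 4·3 + 4)/6 = 18/6 = 3
te_Incubation = (5 + 4·6 + 7)/6 = 36/6 = 6
te_Imaging = (7 + 4·11 + 15)/6 = 66/6 = 11
te_Data extraction = (5 + 4·10 + 27)/6 = 72/6 = 12
te_Statistical analysis = (2 + 4·3 + 4)/6 = 18/6 = 3
te_Replicate run = (5 + 4·10 + 21)/6 = 66/6 = 11

Forward pass:
ES_Order reagents = 0; EF_Order reagents = 15
ES_Equipment setup = 0; EF_Equipment setup = 3
ES_Calibration = 0; EF_Calibration = 10
ES_Sample prep = 10; EF_Sample prep = 10+13 = 23
ES_Run assay = 3; EF_Run assay = 3+3 = 6
ES_Incubation = max(EF_Order reagents=15, EF_Equipment setup=3) = 15; EF_Incubation = 15+6 = 21
ES_Imaging = max(EF_Equipment setup=3, EF_Run assay=6) = 6; EF_Imaging = 6+11 = 17
ES_Data extraction = 3; EF_Data extraction = 3+12 = 15
ES_Statistical analysis = 3; EF_Statistical analysis = 3+3 = 6
ES_Replicate run = max(EF_Sample prep=23, EF_Incubation=21, EF_Imaging=17, EF_Data extraction=15, EF_Statistical analysis=6) = 23; EF_Replicate run = 23+11 = 34
Expected project duration μ = 34 days. Critical path: Calibration → Sample prep → Replicate run.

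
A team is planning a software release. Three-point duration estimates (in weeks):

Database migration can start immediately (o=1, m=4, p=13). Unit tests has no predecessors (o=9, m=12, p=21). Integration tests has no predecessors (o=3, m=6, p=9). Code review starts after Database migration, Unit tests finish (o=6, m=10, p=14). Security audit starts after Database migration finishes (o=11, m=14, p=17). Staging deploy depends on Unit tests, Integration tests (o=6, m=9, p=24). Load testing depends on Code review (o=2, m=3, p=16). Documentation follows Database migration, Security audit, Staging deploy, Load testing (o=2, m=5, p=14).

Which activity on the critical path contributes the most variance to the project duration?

te_Database migration = (1 + 4·4 + 13)/6 = 30/6 = 5; σ²_Database migration = ((13−1)/6)² = 4.000
te_Unit tests = (9 + 4·12 + 21)/6 = 78/6 = 13; σ²_Unit tests = ((21−9)/6)² = 4.000
te_Integration tests = (3 + 4·6 + 9)/6 = 36/6 = 6; σ²_Integration tests = ((9−3)/6)² = 1.000
te_Code review = (6 + 4·10 + 14)/6 = 60/6 = 10; σ²_Code review = ((14−6)/6)² = 1.778
te_Security audit = (11 + 4·14 + 17)/6 = 84/6 = 14; σ²_Security audit = ((17−11)/6)² = 1.000
te_Staging deploy = (6 + 4·9 + 24)/6 = 66/6 = 11; σ²_Staging deploy = ((24−6)/6)² = 9.000
te_Load testing = (2 + 4·3 + 16)/6 = 30/6 = 5; σ²_Load testing = ((16−2)/6)² = 5.444
te_Documentation = (2 + 4·5 + 14)/6 = 36/6 = 6; σ²_Documentation = ((14−2)/6)² = 4.000

Forward pass:
ES_Database migration = 0; EF_Database migration = 5
ES_Unit tests = 0; EF_Unit tests = 13
ES_Integration tests = 0; EF_Integration tests = 6
ES_Code review = max(EF_Database migration=5, EF_Unit tests=13) = 13; EF_Code review = 13+10 = 23
ES_Security audit = 5; EF_Security audit = 5+14 = 19
ES_Staging deploy = max(EF_Unit tests=13, EF_Integration tests=6) = 13; EF_Staging deploy = 13+11 = 24
ES_Load testing = 23; EF_Load testing = 23+5 = 28
ES_Documentation = max(EF_Database migration=5, EF_Security audit=19, EF_Staging deploy=24, EF_Load testing=28) = 28; EF_Documentation = 28+6 = 34
Expected project duration μ = 34 weeks. Critical path: Unit tests → Code review → Load testing → Documentation.

Variances on critical path: σ²_Unit tests=4.000, σ²_Code review=1.778, σ²_Load testing=5.444, σ²_Documentation=4.000.
Largest is σ²_Load testing = 5.444.

Load testing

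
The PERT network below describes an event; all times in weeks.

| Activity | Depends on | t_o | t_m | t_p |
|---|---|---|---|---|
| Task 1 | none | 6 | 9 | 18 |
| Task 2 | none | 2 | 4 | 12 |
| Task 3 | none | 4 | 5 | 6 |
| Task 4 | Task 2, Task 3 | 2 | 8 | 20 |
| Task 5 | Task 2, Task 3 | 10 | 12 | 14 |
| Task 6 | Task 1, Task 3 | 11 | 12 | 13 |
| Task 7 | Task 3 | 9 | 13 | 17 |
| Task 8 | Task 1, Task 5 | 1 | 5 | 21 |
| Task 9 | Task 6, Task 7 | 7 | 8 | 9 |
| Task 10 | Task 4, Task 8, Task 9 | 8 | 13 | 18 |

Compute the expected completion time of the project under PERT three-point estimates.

43 weeks

te_Task 1 = (6 + 4·9 + 18)/6 = 60/6 = 10
te_Task 2 = (2 + 4·4 + 12)/6 = 30/6 = 5
te_Task 3 = (4 + 4·5 + 6)/6 = 30/6 = 5
te_Task 4 = (2 + 4·8 + 20)/6 = 54/6 = 9
te_Task 5 = (10 + 4·12 + 14)/6 = 72/6 = 12
te_Task 6 = (11 + 4·12 + 13)/6 = 72/6 = 12
te_Task 7 = (9 + 4·13 + 17)/6 = 78/6 = 13
te_Task 8 = (1 + 4·5 + 21)/6 = 42/6 = 7
te_Task 9 = (7 + 4·8 + 9)/6 = 48/6 = 8
te_Task 10 = (8 + 4·13 + 18)/6 = 78/6 = 13

Forward pass:
ES_Task 1 = 0; EF_Task 1 = 10
ES_Task 2 = 0; EF_Task 2 = 5
ES_Task 3 = 0; EF_Task 3 = 5
ES_Task 4 = max(EF_Task 2=5, EF_Task 3=5) = 5; EF_Task 4 = 5+9 = 14
ES_Task 5 = max(EF_Task 2=5, EF_Task 3=5) = 5; EF_Task 5 = 5+12 = 17
ES_Task 6 = max(EF_Task 1=10, EF_Task 3=5) = 10; EF_Task 6 = 10+12 = 22
ES_Task 7 = 5; EF_Task 7 = 5+13 = 18
ES_Task 8 = max(EF_Task 1=10, EF_Task 5=17) = 17; EF_Task 8 = 17+7 = 24
ES_Task 9 = max(EF_Task 6=22, EF_Task 7=18) = 22; EF_Task 9 = 22+8 = 30
ES_Task 10 = max(EF_Task 4=14, EF_Task 8=24, EF_Task 9=30) = 30; EF_Task 10 = 30+13 = 43
Expected project duration μ = 43 weeks. Critical path: Task 1 → Task 6 → Task 9 → Task 10.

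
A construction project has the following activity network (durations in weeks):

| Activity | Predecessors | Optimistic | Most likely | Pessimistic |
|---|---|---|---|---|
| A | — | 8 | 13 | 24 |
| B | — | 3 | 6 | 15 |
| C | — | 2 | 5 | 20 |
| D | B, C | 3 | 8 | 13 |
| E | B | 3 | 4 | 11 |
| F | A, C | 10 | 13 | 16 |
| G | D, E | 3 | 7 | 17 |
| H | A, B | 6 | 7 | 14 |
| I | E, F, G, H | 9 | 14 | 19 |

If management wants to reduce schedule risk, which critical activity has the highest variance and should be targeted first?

A

te_A = (8 + 4·13 + 24)/6 = 84/6 = 14; σ²_A = ((24−8)/6)² = 7.111
te_B = (3 + 4·6 + 15)/6 = 42/6 = 7; σ²_B = ((15−3)/6)² = 4.000
te_C = (2 + 4·5 + 20)/6 = 42/6 = 7; σ²_C = ((20−2)/6)² = 9.000
te_D = (3 + 4·8 + 13)/6 = 48/6 = 8; σ²_D = ((13−3)/6)² = 2.778
te_E = (3 + 4·4 + 11)/6 = 30/6 = 5; σ²_E = ((11−3)/6)² = 1.778
te_F = (10 + 4·13 + 16)/6 = 78/6 = 13; σ²_F = ((16−10)/6)² = 1.000
te_G = (3 + 4·7 + 17)/6 = 48/6 = 8; σ²_G = ((17−3)/6)² = 5.444
te_H = (6 + 4·7 + 14)/6 = 48/6 = 8; σ²_H = ((14−6)/6)² = 1.778
te_I = (9 + 4·14 + 19)/6 = 84/6 = 14; σ²_I = ((19−9)/6)² = 2.778

Forward pass:
ES_A = 0; EF_A = 14
ES_B = 0; EF_B = 7
ES_C = 0; EF_C = 7
ES_D = max(EF_B=7, EF_C=7) = 7; EF_D = 7+8 = 15
ES_E = 7; EF_E = 7+5 = 12
ES_F = max(EF_A=14, EF_C=7) = 14; EF_F = 14+13 = 27
ES_G = max(EF_D=15, EF_E=12) = 15; EF_G = 15+8 = 23
ES_H = max(EF_A=14, EF_B=7) = 14; EF_H = 14+8 = 22
ES_I = max(EF_E=12, EF_F=27, EF_G=23, EF_H=22) = 27; EF_I = 27+14 = 41
Expected project duration μ = 41 weeks. Critical path: A → F → I.

Variances on critical path: σ²_A=7.111, σ²_F=1.000, σ²_I=2.778.
Largest is σ²_A = 7.111.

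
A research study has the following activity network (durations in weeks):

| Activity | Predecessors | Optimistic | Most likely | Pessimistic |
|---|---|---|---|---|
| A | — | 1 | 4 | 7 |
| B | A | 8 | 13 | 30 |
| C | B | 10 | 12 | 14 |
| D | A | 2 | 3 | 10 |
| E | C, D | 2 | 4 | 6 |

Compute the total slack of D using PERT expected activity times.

23 weeks

te_A = (1 + 4·4 + 7)/6 = 24/6 = 4
te_B = (8 + 4·13 + 30)/6 = 90/6 = 15
te_C = (10 + 4·12 + 14)/6 = 72/6 = 12
te_D = (2 + 4·3 + 10)/6 = 24/6 = 4
te_E = (2 + 4·4 + 6)/6 = 24/6 = 4

Forward pass:
ES_A = 0; EF_A = 4
ES_B = 4; EF_B = 4+15 = 19
ES_C = 19; EF_C = 19+12 = 31
ES_D = 4; EF_D = 4+4 = 8
ES_E = max(EF_C=31, EF_D=8) = 31; EF_E = 31+4 = 35
Expected project duration μ = 35 weeks. Critical path: A → B → C → E.

Backward pass:
LF_E = 35; LS_E = 35−4 = 31
LF_D = LS_E = 31; LS_D = 31−4 = 27
LF_C = LS_E = 31; LS_C = 31−12 = 19
LF_B = LS_C = 19; LS_B = 19−15 = 4
LF_A = min(LS_B=4, LS_D=27) = 4; LS_A = 4−4 = 0
Slack_D = LS_D − ES_D = 27 − 4 = 23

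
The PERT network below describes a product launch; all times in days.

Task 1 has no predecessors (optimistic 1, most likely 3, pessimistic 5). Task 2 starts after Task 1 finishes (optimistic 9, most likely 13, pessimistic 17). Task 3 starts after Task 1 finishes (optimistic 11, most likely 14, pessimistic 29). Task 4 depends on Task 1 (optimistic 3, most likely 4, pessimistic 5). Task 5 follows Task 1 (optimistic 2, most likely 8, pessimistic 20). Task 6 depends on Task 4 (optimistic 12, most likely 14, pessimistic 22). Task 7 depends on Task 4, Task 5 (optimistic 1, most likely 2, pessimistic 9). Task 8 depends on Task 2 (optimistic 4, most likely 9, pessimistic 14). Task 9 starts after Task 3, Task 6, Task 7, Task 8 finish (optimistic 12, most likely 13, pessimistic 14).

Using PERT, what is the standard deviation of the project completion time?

2.26 days

te_Task 1 = (1 + 4·3 + 5)/6 = 18/6 = 3; σ²_Task 1 = ((5−1)/6)² = 0.444
te_Task 2 = (9 + 4·13 + 17)/6 = 78/6 = 13; σ²_Task 2 = ((17−9)/6)² = 1.778
te_Task 3 = (11 + 4·14 + 29)/6 = 96/6 = 16; σ²_Task 3 = ((29−11)/6)² = 9.000
te_Task 4 = (3 + 4·4 + 5)/6 = 24/6 = 4; σ²_Task 4 = ((5−3)/6)² = 0.111
te_Task 5 = (2 + 4·8 + 20)/6 = 54/6 = 9; σ²_Task 5 = ((20−2)/6)² = 9.000
te_Task 6 = (12 + 4·14 + 22)/6 = 90/6 = 15; σ²_Task 6 = ((22−12)/6)² = 2.778
te_Task 7 = (1 + 4·2 + 9)/6 = 18/6 = 3; σ²_Task 7 = ((9−1)/6)² = 1.778
te_Task 8 = (4 + 4·9 + 14)/6 = 54/6 = 9; σ²_Task 8 = ((14−4)/6)² = 2.778
te_Task 9 = (12 + 4·13 + 14)/6 = 78/6 = 13; σ²_Task 9 = ((14−12)/6)² = 0.111

Forward pass:
ES_Task 1 = 0; EF_Task 1 = 3
ES_Task 2 = 3; EF_Task 2 = 3+13 = 16
ES_Task 3 = 3; EF_Task 3 = 3+16 = 19
ES_Task 4 = 3; EF_Task 4 = 3+4 = 7
ES_Task 5 = 3; EF_Task 5 = 3+9 = 12
ES_Task 6 = 7; EF_Task 6 = 7+15 = 22
ES_Task 7 = max(EF_Task 4=7, EF_Task 5=12) = 12; EF_Task 7 = 12+3 = 15
ES_Task 8 = 16; EF_Task 8 = 16+9 = 25
ES_Task 9 = max(EF_Task 3=19, EF_Task 6=22, EF_Task 7=15, EF_Task 8=25) = 25; EF_Task 9 = 25+13 = 38
Expected project duration μ = 38 days. Critical path: Task 1 → Task 2 → Task 8 → Task 9.

Variance along critical path = 0.444 + 1.778 + 2.778 + 0.111 = 5.111
σ = √5.111 = 2.261 days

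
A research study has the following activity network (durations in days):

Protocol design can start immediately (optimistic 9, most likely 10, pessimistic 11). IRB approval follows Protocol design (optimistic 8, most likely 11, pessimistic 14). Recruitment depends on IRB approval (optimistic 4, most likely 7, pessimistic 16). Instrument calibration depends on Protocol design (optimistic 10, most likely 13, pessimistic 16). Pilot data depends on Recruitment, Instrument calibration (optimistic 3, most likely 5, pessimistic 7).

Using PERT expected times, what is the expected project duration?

te_Protocol design = (9 + 4·10 + 11)/6 = 60/6 = 10
te_IRB approval = (8 + 4·11 + 14)/6 = 66/6 = 11
te_Recruitment = (4 + 4·7 + 16)/6 = 48/6 = 8
te_Instrument calibration = (10 + 4·13 + 16)/6 = 78/6 = 13
te_Pilot data = (3 + 4·5 + 7)/6 = 30/6 = 5

Forward pass:
ES_Protocol design = 0; EF_Protocol design = 10
ES_IRB approval = 10; EF_IRB approval = 10+11 = 21
ES_Recruitment = 21; EF_Recruitment = 21+8 = 29
ES_Instrument calibration = 10; EF_Instrument calibration = 10+13 = 23
ES_Pilot data = max(EF_Recruitment=29, EF_Instrument calibration=23) = 29; EF_Pilot data = 29+5 = 34
Expected project duration μ = 34 days. Critical path: Protocol design → IRB approval → Recruitment → Pilot data.

34 days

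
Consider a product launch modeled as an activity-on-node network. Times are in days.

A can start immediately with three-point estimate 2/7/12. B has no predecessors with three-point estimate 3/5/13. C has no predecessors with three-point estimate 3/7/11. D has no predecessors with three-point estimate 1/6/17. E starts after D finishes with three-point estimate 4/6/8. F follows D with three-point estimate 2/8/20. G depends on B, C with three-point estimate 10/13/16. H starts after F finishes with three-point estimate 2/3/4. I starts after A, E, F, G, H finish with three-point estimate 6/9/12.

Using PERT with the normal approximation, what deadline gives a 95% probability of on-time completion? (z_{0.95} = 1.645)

32.2 days

te_A = (2 + 4·7 + 12)/6 = 42/6 = 7; σ²_A = ((12−2)/6)² = 2.778
te_B = (3 + 4·5 + 13)/6 = 36/6 = 6; σ²_B = ((13−3)/6)² = 2.778
te_C = (3 + 4·7 + 11)/6 = 42/6 = 7; σ²_C = ((11−3)/6)² = 1.778
te_D = (1 + 4·6 + 17)/6 = 42/6 = 7; σ²_D = ((17−1)/6)² = 7.111
te_E = (4 + 4·6 + 8)/6 = 36/6 = 6; σ²_E = ((8−4)/6)² = 0.444
te_F = (2 + 4·8 + 20)/6 = 54/6 = 9; σ²_F = ((20−2)/6)² = 9.000
te_G = (10 + 4·13 + 16)/6 = 78/6 = 13; σ²_G = ((16−10)/6)² = 1.000
te_H = (2 + 4·3 + 4)/6 = 18/6 = 3; σ²_H = ((4−2)/6)² = 0.111
te_I = (6 + 4·9 + 12)/6 = 54/6 = 9; σ²_I = ((12−6)/6)² = 1.000

Forward pass:
ES_A = 0; EF_A = 7
ES_B = 0; EF_B = 6
ES_C = 0; EF_C = 7
ES_D = 0; EF_D = 7
ES_E = 7; EF_E = 7+6 = 13
ES_F = 7; EF_F = 7+9 = 16
ES_G = max(EF_B=6, EF_C=7) = 7; EF_G = 7+13 = 20
ES_H = 16; EF_H = 16+3 = 19
ES_I = max(EF_A=7, EF_E=13, EF_F=16, EF_G=20, EF_H=19) = 20; EF_I = 20+9 = 29
Expected project duration μ = 29 days. Critical path: C → G → I.

Variance along critical path = 1.778 + 1.000 + 1.000 = 3.778; σ = 1.944 days.
D = μ + z·σ = 29 + 1.645·1.944 = 32.2 days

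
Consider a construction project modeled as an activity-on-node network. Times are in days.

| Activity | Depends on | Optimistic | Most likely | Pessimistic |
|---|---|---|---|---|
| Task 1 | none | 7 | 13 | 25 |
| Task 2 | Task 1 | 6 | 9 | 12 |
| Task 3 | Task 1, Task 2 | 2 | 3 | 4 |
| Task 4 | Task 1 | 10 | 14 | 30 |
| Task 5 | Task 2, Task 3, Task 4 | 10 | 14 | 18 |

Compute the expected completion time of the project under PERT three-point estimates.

44 days

te_Task 1 = (7 + 4·13 + 25)/6 = 84/6 = 14
te_Task 2 = (6 + 4·9 + 12)/6 = 54/6 = 9
te_Task 3 = (2 + 4·3 + 4)/6 = 18/6 = 3
te_Task 4 = (10 + 4·14 + 30)/6 = 96/6 = 16
te_Task 5 = (10 + 4·14 + 18)/6 = 84/6 = 14

Forward pass:
ES_Task 1 = 0; EF_Task 1 = 14
ES_Task 2 = 14; EF_Task 2 = 14+9 = 23
ES_Task 3 = max(EF_Task 1=14, EF_Task 2=23) = 23; EF_Task 3 = 23+3 = 26
ES_Task 4 = 14; EF_Task 4 = 14+16 = 30
ES_Task 5 = max(EF_Task 2=23, EF_Task 3=26, EF_Task 4=30) = 30; EF_Task 5 = 30+14 = 44
Expected project duration μ = 44 days. Critical path: Task 1 → Task 4 → Task 5.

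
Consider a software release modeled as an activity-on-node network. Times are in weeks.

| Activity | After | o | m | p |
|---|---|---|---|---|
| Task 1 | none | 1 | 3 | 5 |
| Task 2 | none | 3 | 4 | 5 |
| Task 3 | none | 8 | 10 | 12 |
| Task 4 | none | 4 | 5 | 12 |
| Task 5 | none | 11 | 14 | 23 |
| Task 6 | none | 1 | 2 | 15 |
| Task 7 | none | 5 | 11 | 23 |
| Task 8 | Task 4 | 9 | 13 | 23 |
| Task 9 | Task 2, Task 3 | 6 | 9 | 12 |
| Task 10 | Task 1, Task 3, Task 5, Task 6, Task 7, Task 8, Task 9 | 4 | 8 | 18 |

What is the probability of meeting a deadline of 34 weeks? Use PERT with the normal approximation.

0.920

te_Task 1 = (1 + 4·3 + 5)/6 = 18/6 = 3; σ²_Task 1 = ((5−1)/6)² = 0.444
te_Task 2 = (3 + 4·4 + 5)/6 = 24/6 = 4; σ²_Task 2 = ((5−3)/6)² = 0.111
te_Task 3 = (8 + 4·10 + 12)/6 = 60/6 = 10; σ²_Task 3 = ((12−8)/6)² = 0.444
te_Task 4 = (4 + 4·5 + 12)/6 = 36/6 = 6; σ²_Task 4 = ((12−4)/6)² = 1.778
te_Task 5 = (11 + 4·14 + 23)/6 = 90/6 = 15; σ²_Task 5 = ((23−11)/6)² = 4.000
te_Task 6 = (1 + 4·2 + 15)/6 = 24/6 = 4; σ²_Task 6 = ((15−1)/6)² = 5.444
te_Task 7 = (5 + 4·11 + 23)/6 = 72/6 = 12; σ²_Task 7 = ((23−5)/6)² = 9.000
te_Task 8 = (9 + 4·13 + 23)/6 = 84/6 = 14; σ²_Task 8 = ((23−9)/6)² = 5.444
te_Task 9 = (6 + 4·9 + 12)/6 = 54/6 = 9; σ²_Task 9 = ((12−6)/6)² = 1.000
te_Task 10 = (4 + 4·8 + 18)/6 = 54/6 = 9; σ²_Task 10 = ((18−4)/6)² = 5.444

Forward pass:
ES_Task 1 = 0; EF_Task 1 = 3
ES_Task 2 = 0; EF_Task 2 = 4
ES_Task 3 = 0; EF_Task 3 = 10
ES_Task 4 = 0; EF_Task 4 = 6
ES_Task 5 = 0; EF_Task 5 = 15
ES_Task 6 = 0; EF_Task 6 = 4
ES_Task 7 = 0; EF_Task 7 = 12
ES_Task 8 = 6; EF_Task 8 = 6+14 = 20
ES_Task 9 = max(EF_Task 2=4, EF_Task 3=10) = 10; EF_Task 9 = 10+9 = 19
ES_Task 10 = max(EF_Task 1=3, EF_Task 3=10, EF_Task 5=15, EF_Task 6=4, EF_Task 7=12, EF_Task 8=20, EF_Task 9=19) = 20; EF_Task 10 = 20+9 = 29
Expected project duration μ = 29 weeks. Critical path: Task 4 → Task 8 → Task 10.

Variance along critical path = 1.778 + 5.444 + 5.444 = 12.667; σ = √12.667 = 3.559 weeks.
Z = (34 − 29) / 3.559 = 1.405
P(T ≤ 34) = Φ(1.405) ≈ 0.920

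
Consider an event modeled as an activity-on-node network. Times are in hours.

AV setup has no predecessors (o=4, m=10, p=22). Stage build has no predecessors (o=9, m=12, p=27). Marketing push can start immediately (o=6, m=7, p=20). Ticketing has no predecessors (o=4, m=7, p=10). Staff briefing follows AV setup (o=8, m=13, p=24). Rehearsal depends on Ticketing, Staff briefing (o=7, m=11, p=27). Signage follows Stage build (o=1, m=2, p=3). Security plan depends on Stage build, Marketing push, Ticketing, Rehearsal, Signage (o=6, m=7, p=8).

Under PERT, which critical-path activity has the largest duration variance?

Rehearsal

te_AV setup = (4 + 4·10 + 22)/6 = 66/6 = 11; σ²_AV setup = ((22−4)/6)² = 9.000
te_Stage build = (9 + 4·12 + 27)/6 = 84/6 = 14; σ²_Stage build = ((27−9)/6)² = 9.000
te_Marketing push = (6 + 4·7 + 20)/6 = 54/6 = 9; σ²_Marketing push = ((20−6)/6)² = 5.444
te_Ticketing = (4 + 4·7 + 10)/6 = 42/6 = 7; σ²_Ticketing = ((10−4)/6)² = 1.000
te_Staff briefing = (8 + 4·13 + 24)/6 = 84/6 = 14; σ²_Staff briefing = ((24−8)/6)² = 7.111
te_Rehearsal = (7 + 4·11 + 27)/6 = 78/6 = 13; σ²_Rehearsal = ((27−7)/6)² = 11.111
te_Signage = (1 + 4·2 + 3)/6 = 12/6 = 2; σ²_Signage = ((3−1)/6)² = 0.111
te_Security plan = (6 + 4·7 + 8)/6 = 42/6 = 7; σ²_Security plan = ((8−6)/6)² = 0.111

Forward pass:
ES_AV setup = 0; EF_AV setup = 11
ES_Stage build = 0; EF_Stage build = 14
ES_Marketing push = 0; EF_Marketing push = 9
ES_Ticketing = 0; EF_Ticketing = 7
ES_Staff briefing = 11; EF_Staff briefing = 11+14 = 25
ES_Rehearsal = max(EF_Ticketing=7, EF_Staff briefing=25) = 25; EF_Rehearsal = 25+13 = 38
ES_Signage = 14; EF_Signage = 14+2 = 16
ES_Security plan = max(EF_Stage build=14, EF_Marketing push=9, EF_Ticketing=7, EF_Rehearsal=38, EF_Signage=16) = 38; EF_Security plan = 38+7 = 45
Expected project duration μ = 45 hours. Critical path: AV setup → Staff briefing → Rehearsal → Security plan.

Variances on critical path: σ²_AV setup=9.000, σ²_Staff briefing=7.111, σ²_Rehearsal=11.111, σ²_Security plan=0.111.
Largest is σ²_Rehearsal = 11.111.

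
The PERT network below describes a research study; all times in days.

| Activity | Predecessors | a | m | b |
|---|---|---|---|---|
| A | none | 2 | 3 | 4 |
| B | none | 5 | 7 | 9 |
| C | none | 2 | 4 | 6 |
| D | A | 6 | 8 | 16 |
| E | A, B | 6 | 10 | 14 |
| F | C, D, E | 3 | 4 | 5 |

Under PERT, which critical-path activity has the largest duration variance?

te_A = (2 + 4·3 + 4)/6 = 18/6 = 3; σ²_A = ((4−2)/6)² = 0.111
te_B = (5 + 4·7 + 9)/6 = 42/6 = 7; σ²_B = ((9−5)/6)² = 0.444
te_C = (2 + 4·4 + 6)/6 = 24/6 = 4; σ²_C = ((6−2)/6)² = 0.444
te_D = (6 + 4·8 + 16)/6 = 54/6 = 9; σ²_D = ((16−6)/6)² = 2.778
te_E = (6 + 4·10 + 14)/6 = 60/6 = 10; σ²_E = ((14−6)/6)² = 1.778
te_F = (3 + 4·4 + 5)/6 = 24/6 = 4; σ²_F = ((5−3)/6)² = 0.111

Forward pass:
ES_A = 0; EF_A = 3
ES_B = 0; EF_B = 7
ES_C = 0; EF_C = 4
ES_D = 3; EF_D = 3+9 = 12
ES_E = max(EF_A=3, EF_B=7) = 7; EF_E = 7+10 = 17
ES_F = max(EF_C=4, EF_D=12, EF_E=17) = 17; EF_F = 17+4 = 21
Expected project duration μ = 21 days. Critical path: B → E → F.

Variances on critical path: σ²_B=0.444, σ²_E=1.778, σ²_F=0.111.
Largest is σ²_E = 1.778.

E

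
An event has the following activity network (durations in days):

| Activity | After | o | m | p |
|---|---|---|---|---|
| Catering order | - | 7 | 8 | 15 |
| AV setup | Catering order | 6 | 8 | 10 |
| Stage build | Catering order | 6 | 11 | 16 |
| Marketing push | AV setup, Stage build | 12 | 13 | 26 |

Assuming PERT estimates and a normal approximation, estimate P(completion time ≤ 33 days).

te_Catering order = (7 + 4·8 + 15)/6 = 54/6 = 9; σ²_Catering order = ((15−7)/6)² = 1.778
te_AV setup = (6 + 4·8 + 10)/6 = 48/6 = 8; σ²_AV setup = ((10−6)/6)² = 0.444
te_Stage build = (6 + 4·11 + 16)/6 = 66/6 = 11; σ²_Stage build = ((16−6)/6)² = 2.778
te_Marketing push = (12 + 4·13 + 26)/6 = 90/6 = 15; σ²_Marketing push = ((26−12)/6)² = 5.444

Forward pass:
ES_Catering order = 0; EF_Catering order = 9
ES_AV setup = 9; EF_AV setup = 9+8 = 17
ES_Stage build = 9; EF_Stage build = 9+11 = 20
ES_Marketing push = max(EF_AV setup=17, EF_Stage build=20) = 20; EF_Marketing push = 20+15 = 35
Expected project duration μ = 35 days. Critical path: Catering order → Stage build → Marketing push.

Variance along critical path = 1.778 + 2.778 + 5.444 = 10.000; σ = √10.000 = 3.162 days.
Z = (33 − 35) / 3.162 = -0.632
P(T ≤ 33) = Φ(-0.632) ≈ 0.264

0.264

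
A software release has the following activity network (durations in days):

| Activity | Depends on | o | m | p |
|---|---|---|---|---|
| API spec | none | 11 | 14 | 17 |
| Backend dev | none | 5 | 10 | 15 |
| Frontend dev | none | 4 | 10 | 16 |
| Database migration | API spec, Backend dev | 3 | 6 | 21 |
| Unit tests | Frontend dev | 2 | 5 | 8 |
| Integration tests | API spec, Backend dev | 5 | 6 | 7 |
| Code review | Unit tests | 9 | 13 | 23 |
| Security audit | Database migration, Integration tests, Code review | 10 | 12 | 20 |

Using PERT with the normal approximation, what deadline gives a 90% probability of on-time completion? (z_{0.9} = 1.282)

46.7 days

te_API spec = (11 + 4·14 + 17)/6 = 84/6 = 14; σ²_API spec = ((17−11)/6)² = 1.000
te_Backend dev = (5 + 4·10 + 15)/6 = 60/6 = 10; σ²_Backend dev = ((15−5)/6)² = 2.778
te_Frontend dev = (4 + 4·10 + 16)/6 = 60/6 = 10; σ²_Frontend dev = ((16−4)/6)² = 4.000
te_Database migration = (3 + 4·6 + 21)/6 = 48/6 = 8; σ²_Database migration = ((21−3)/6)² = 9.000
te_Unit tests = (2 + 4·5 + 8)/6 = 30/6 = 5; σ²_Unit tests = ((8−2)/6)² = 1.000
te_Integration tests = (5 + 4·6 + 7)/6 = 36/6 = 6; σ²_Integration tests = ((7−5)/6)² = 0.111
te_Code review = (9 + 4·13 + 23)/6 = 84/6 = 14; σ²_Code review = ((23−9)/6)² = 5.444
te_Security audit = (10 + 4·12 + 20)/6 = 78/6 = 13; σ²_Security audit = ((20−10)/6)² = 2.778

Forward pass:
ES_API spec = 0; EF_API spec = 14
ES_Backend dev = 0; EF_Backend dev = 10
ES_Frontend dev = 0; EF_Frontend dev = 10
ES_Database migration = max(EF_API spec=14, EF_Backend dev=10) = 14; EF_Database migration = 14+8 = 22
ES_Unit tests = 10; EF_Unit tests = 10+5 = 15
ES_Integration tests = max(EF_API spec=14, EF_Backend dev=10) = 14; EF_Integration tests = 14+6 = 20
ES_Code review = 15; EF_Code review = 15+14 = 29
ES_Security audit = max(EF_Database migration=22, EF_Integration tests=20, EF_Code review=29) = 29; EF_Security audit = 29+13 = 42
Expected project duration μ = 42 days. Critical path: Frontend dev → Unit tests → Code review → Security audit.

Variance along critical path = 4.000 + 1.000 + 5.444 + 2.778 = 13.222; σ = 3.636 days.
D = μ + z·σ = 42 + 1.282·3.636 = 46.7 days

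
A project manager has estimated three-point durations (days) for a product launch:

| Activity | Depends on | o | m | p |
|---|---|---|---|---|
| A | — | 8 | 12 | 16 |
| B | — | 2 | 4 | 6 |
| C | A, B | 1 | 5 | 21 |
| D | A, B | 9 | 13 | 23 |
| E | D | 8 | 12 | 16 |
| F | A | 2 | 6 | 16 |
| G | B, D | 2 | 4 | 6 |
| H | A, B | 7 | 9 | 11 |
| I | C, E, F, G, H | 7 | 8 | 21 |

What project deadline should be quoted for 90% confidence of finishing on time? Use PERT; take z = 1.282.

52.9 days

te_A = (8 + 4·12 + 16)/6 = 72/6 = 12; σ²_A = ((16−8)/6)² = 1.778
te_B = (2 + 4·4 + 6)/6 = 24/6 = 4; σ²_B = ((6−2)/6)² = 0.444
te_C = (1 + 4·5 + 21)/6 = 42/6 = 7; σ²_C = ((21−1)/6)² = 11.111
te_D = (9 + 4·13 + 23)/6 = 84/6 = 14; σ²_D = ((23−9)/6)² = 5.444
te_E = (8 + 4·12 + 16)/6 = 72/6 = 12; σ²_E = ((16−8)/6)² = 1.778
te_F = (2 + 4·6 + 16)/6 = 42/6 = 7; σ²_F = ((16−2)/6)² = 5.444
te_G = (2 + 4·4 + 6)/6 = 24/6 = 4; σ²_G = ((6−2)/6)² = 0.444
te_H = (7 + 4·9 + 11)/6 = 54/6 = 9; σ²_H = ((11−7)/6)² = 0.444
te_I = (7 + 4·8 + 21)/6 = 60/6 = 10; σ²_I = ((21−7)/6)² = 5.444

Forward pass:
ES_A = 0; EF_A = 12
ES_B = 0; EF_B = 4
ES_C = max(EF_A=12, EF_B=4) = 12; EF_C = 12+7 = 19
ES_D = max(EF_A=12, EF_B=4) = 12; EF_D = 12+14 = 26
ES_E = 26; EF_E = 26+12 = 38
ES_F = 12; EF_F = 12+7 = 19
ES_G = max(EF_B=4, EF_D=26) = 26; EF_G = 26+4 = 30
ES_H = max(EF_A=12, EF_B=4) = 12; EF_H = 12+9 = 21
ES_I = max(EF_C=19, EF_E=38, EF_F=19, EF_G=30, EF_H=21) = 38; EF_I = 38+10 = 48
Expected project duration μ = 48 days. Critical path: A → D → E → I.

Variance along critical path = 1.778 + 5.444 + 1.778 + 5.444 = 14.444; σ = 3.801 days.
D = μ + z·σ = 48 + 1.282·3.801 = 52.9 days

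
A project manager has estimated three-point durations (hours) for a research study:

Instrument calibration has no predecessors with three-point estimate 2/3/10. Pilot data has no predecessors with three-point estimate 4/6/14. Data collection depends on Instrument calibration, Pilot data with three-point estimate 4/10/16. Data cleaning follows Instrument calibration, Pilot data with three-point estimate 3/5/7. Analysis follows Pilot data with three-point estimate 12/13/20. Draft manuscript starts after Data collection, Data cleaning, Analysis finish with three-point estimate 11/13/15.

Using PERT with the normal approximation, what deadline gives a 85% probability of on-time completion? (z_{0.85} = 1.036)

te_Instrument calibration = (2 + 4·3 + 10)/6 = 24/6 = 4; σ²_Instrument calibration = ((10−2)/6)² = 1.778
te_Pilot data = (4 + 4·6 + 14)/6 = 42/6 = 7; σ²_Pilot data = ((14−4)/6)² = 2.778
te_Data collection = (4 + 4·10 + 16)/6 = 60/6 = 10; σ²_Data collection = ((16−4)/6)² = 4.000
te_Data cleaning = (3 + 4·5 + 7)/6 = 30/6 = 5; σ²_Data cleaning = ((7−3)/6)² = 0.444
te_Analysis = (12 + 4·13 + 20)/6 = 84/6 = 14; σ²_Analysis = ((20−12)/6)² = 1.778
te_Draft manuscript = (11 + 4·13 + 15)/6 = 78/6 = 13; σ²_Draft manuscript = ((15−11)/6)² = 0.444

Forward pass:
ES_Instrument calibration = 0; EF_Instrument calibration = 4
ES_Pilot data = 0; EF_Pilot data = 7
ES_Data collection = max(EF_Instrument calibration=4, EF_Pilot data=7) = 7; EF_Data collection = 7+10 = 17
ES_Data cleaning = max(EF_Instrument calibration=4, EF_Pilot data=7) = 7; EF_Data cleaning = 7+5 = 12
ES_Analysis = 7; EF_Analysis = 7+14 = 21
ES_Draft manuscript = max(EF_Data collection=17, EF_Data cleaning=12, EF_Analysis=21) = 21; EF_Draft manuscript = 21+13 = 34
Expected project duration μ = 34 hours. Critical path: Pilot data → Analysis → Draft manuscript.

Variance along critical path = 2.778 + 1.778 + 0.444 = 5.000; σ = 2.236 hours.
D = μ + z·σ = 34 + 1.036·2.236 = 36.3 hours

36.3 hours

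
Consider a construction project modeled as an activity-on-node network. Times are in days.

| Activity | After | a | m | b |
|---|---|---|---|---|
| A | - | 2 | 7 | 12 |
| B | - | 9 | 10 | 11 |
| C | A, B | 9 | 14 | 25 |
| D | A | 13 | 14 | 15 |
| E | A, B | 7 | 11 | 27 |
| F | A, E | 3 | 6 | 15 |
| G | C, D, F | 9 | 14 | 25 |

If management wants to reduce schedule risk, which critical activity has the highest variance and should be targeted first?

E

te_A = (2 + 4·7 + 12)/6 = 42/6 = 7; σ²_A = ((12−2)/6)² = 2.778
te_B = (9 + 4·10 + 11)/6 = 60/6 = 10; σ²_B = ((11−9)/6)² = 0.111
te_C = (9 + 4·14 + 25)/6 = 90/6 = 15; σ²_C = ((25−9)/6)² = 7.111
te_D = (13 + 4·14 + 15)/6 = 84/6 = 14; σ²_D = ((15−13)/6)² = 0.111
te_E = (7 + 4·11 + 27)/6 = 78/6 = 13; σ²_E = ((27−7)/6)² = 11.111
te_F = (3 + 4·6 + 15)/6 = 42/6 = 7; σ²_F = ((15−3)/6)² = 4.000
te_G = (9 + 4·14 + 25)/6 = 90/6 = 15; σ²_G = ((25−9)/6)² = 7.111

Forward pass:
ES_A = 0; EF_A = 7
ES_B = 0; EF_B = 10
ES_C = max(EF_A=7, EF_B=10) = 10; EF_C = 10+15 = 25
ES_D = 7; EF_D = 7+14 = 21
ES_E = max(EF_A=7, EF_B=10) = 10; EF_E = 10+13 = 23
ES_F = max(EF_A=7, EF_E=23) = 23; EF_F = 23+7 = 30
ES_G = max(EF_C=25, EF_D=21, EF_F=30) = 30; EF_G = 30+15 = 45
Expected project duration μ = 45 days. Critical path: B → E → F → G.

Variances on critical path: σ²_B=0.111, σ²_E=11.111, σ²_F=4.000, σ²_G=7.111.
Largest is σ²_E = 11.111.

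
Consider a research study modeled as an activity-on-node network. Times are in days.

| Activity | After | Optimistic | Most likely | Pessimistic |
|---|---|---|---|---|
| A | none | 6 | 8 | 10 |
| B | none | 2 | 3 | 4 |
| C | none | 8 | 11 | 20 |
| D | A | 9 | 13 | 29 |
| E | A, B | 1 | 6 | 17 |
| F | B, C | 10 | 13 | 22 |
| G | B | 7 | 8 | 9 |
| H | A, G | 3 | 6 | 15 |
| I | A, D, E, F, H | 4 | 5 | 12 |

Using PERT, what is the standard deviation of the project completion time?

3.13 days

te_A = (6 + 4·8 + 10)/6 = 48/6 = 8; σ²_A = ((10−6)/6)² = 0.444
te_B = (2 + 4·3 + 4)/6 = 18/6 = 3; σ²_B = ((4−2)/6)² = 0.111
te_C = (8 + 4·11 + 20)/6 = 72/6 = 12; σ²_C = ((20−8)/6)² = 4.000
te_D = (9 + 4·13 + 29)/6 = 90/6 = 15; σ²_D = ((29−9)/6)² = 11.111
te_E = (1 + 4·6 + 17)/6 = 42/6 = 7; σ²_E = ((17−1)/6)² = 7.111
te_F = (10 + 4·13 + 22)/6 = 84/6 = 14; σ²_F = ((22−10)/6)² = 4.000
te_G = (7 + 4·8 + 9)/6 = 48/6 = 8; σ²_G = ((9−7)/6)² = 0.111
te_H = (3 + 4·6 + 15)/6 = 42/6 = 7; σ²_H = ((15−3)/6)² = 4.000
te_I = (4 + 4·5 + 12)/6 = 36/6 = 6; σ²_I = ((12−4)/6)² = 1.778

Forward pass:
ES_A = 0; EF_A = 8
ES_B = 0; EF_B = 3
ES_C = 0; EF_C = 12
ES_D = 8; EF_D = 8+15 = 23
ES_E = max(EF_A=8, EF_B=3) = 8; EF_E = 8+7 = 15
ES_F = max(EF_B=3, EF_C=12) = 12; EF_F = 12+14 = 26
ES_G = 3; EF_G = 3+8 = 11
ES_H = max(EF_A=8, EF_G=11) = 11; EF_H = 11+7 = 18
ES_I = max(EF_A=8, EF_D=23, EF_E=15, EF_F=26, EF_H=18) = 26; EF_I = 26+6 = 32
Expected project duration μ = 32 days. Critical path: C → F → I.

Variance along critical path = 4.000 + 4.000 + 1.778 = 9.778
σ = √9.778 = 3.127 days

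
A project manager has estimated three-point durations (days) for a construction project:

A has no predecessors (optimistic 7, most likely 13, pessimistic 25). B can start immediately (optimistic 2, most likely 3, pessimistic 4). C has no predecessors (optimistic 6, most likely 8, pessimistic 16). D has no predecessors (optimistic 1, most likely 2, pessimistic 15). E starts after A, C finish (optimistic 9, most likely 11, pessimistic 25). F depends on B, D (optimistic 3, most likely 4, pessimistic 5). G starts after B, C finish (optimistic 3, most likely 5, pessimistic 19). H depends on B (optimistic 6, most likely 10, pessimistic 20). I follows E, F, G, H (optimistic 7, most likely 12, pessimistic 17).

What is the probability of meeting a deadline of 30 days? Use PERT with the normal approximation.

te_A = (7 + 4·13 + 25)/6 = 84/6 = 14; σ²_A = ((25−7)/6)² = 9.000
te_B = (2 + 4·3 + 4)/6 = 18/6 = 3; σ²_B = ((4−2)/6)² = 0.111
te_C = (6 + 4·8 + 16)/6 = 54/6 = 9; σ²_C = ((16−6)/6)² = 2.778
te_D = (1 + 4·2 + 15)/6 = 24/6 = 4; σ²_D = ((15−1)/6)² = 5.444
te_E = (9 + 4·11 + 25)/6 = 78/6 = 13; σ²_E = ((25−9)/6)² = 7.111
te_F = (3 + 4·4 + 5)/6 = 24/6 = 4; σ²_F = ((5−3)/6)² = 0.111
te_G = (3 + 4·5 + 19)/6 = 42/6 = 7; σ²_G = ((19−3)/6)² = 7.111
te_H = (6 + 4·10 + 20)/6 = 66/6 = 11; σ²_H = ((20−6)/6)² = 5.444
te_I = (7 + 4·12 + 17)/6 = 72/6 = 12; σ²_I = ((17−7)/6)² = 2.778

Forward pass:
ES_A = 0; EF_A = 14
ES_B = 0; EF_B = 3
ES_C = 0; EF_C = 9
ES_D = 0; EF_D = 4
ES_E = max(EF_A=14, EF_C=9) = 14; EF_E = 14+13 = 27
ES_F = max(EF_B=3, EF_D=4) = 4; EF_F = 4+4 = 8
ES_G = max(EF_B=3, EF_C=9) = 9; EF_G = 9+7 = 16
ES_H = 3; EF_H = 3+11 = 14
ES_I = max(EF_E=27, EF_F=8, EF_G=16, EF_H=14) = 27; EF_I = 27+12 = 39
Expected project duration μ = 39 days. Critical path: A → E → I.

Variance along critical path = 9.000 + 7.111 + 2.778 = 18.889; σ = √18.889 = 4.346 days.
Z = (30 − 39) / 4.346 = -2.071
P(T ≤ 30) = Φ(-2.071) ≈ 0.019

0.019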